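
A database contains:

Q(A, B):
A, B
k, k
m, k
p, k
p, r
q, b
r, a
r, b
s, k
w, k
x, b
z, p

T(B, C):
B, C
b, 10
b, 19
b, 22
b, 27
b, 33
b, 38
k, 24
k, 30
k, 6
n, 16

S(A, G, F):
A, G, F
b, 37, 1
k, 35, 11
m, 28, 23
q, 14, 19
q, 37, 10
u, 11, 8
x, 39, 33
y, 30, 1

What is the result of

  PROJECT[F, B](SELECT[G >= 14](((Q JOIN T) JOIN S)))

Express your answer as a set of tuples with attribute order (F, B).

{(10, b), (11, k), (19, b), (23, k), (33, b)}

Joining Q and T on B yields {(k, k, 24), (k, k, 30), (k, k, 6), (m, k, 24), (m, k, 30), (m, k, 6), (p, k, 24), (p, k, 30), (p, k, 6), (q, b, 10), (q, b, 19), (q, b, 22), (q, b, 27), (q, b, 33), (q, b, 38), (r, b, 10), (r, b, 19), (r, b, 22), (r, b, 27), (r, b, 33), (r, b, 38), (s, k, 24), (s, k, 30), (s, k, 6), (w, k, 24), (w, k, 30), (w, k, 6), (x, b, 10), (x, b, 19), (x, b, 22), (x, b, 27), (x, b, 33), (x, b, 38)}.
Joining (Q JOIN T) and S on A yields {(k, k, 24, 35, 11), (k, k, 30, 35, 11), (k, k, 6, 35, 11), (m, k, 24, 28, 23), (m, k, 30, 28, 23), (m, k, 6, 28, 23), (q, b, 10, 14, 19), (q, b, 10, 37, 10), (q, b, 19, 14, 19), (q, b, 19, 37, 10), (q, b, 22, 14, 19), (q, b, 22, 37, 10), (q, b, 27, 14, 19), (q, b, 27, 37, 10), (q, b, 33, 14, 19), (q, b, 33, 37, 10), (q, b, 38, 14, 19), (q, b, 38, 37, 10), (x, b, 10, 39, 33), (x, b, 19, 39, 33), (x, b, 22, 39, 33), (x, b, 27, 39, 33), (x, b, 33, 39, 33), (x, b, 38, 39, 33)}.
Filtering on G >= 14 leaves {(k, k, 24, 35, 11), (k, k, 30, 35, 11), (k, k, 6, 35, 11), (m, k, 24, 28, 23), (m, k, 30, 28, 23), (m, k, 6, 28, 23), (q, b, 10, 14, 19), (q, b, 10, 37, 10), (q, b, 19, 14, 19), (q, b, 19, 37, 10), (q, b, 22, 14, 19), (q, b, 22, 37, 10), (q, b, 27, 14, 19), (q, b, 27, 37, 10), (q, b, 33, 14, 19), (q, b, 33, 37, 10), (q, b, 38, 14, 19), (q, b, 38, 37, 10), (x, b, 10, 39, 33), (x, b, 19, 39, 33), (x, b, 22, 39, 33), (x, b, 27, 39, 33), (x, b, 33, 39, 33), (x, b, 38, 39, 33)}.
Projecting to F, B (19 duplicate(s) eliminated): {(10, b), (11, k), (19, b), (23, k), (33, b)}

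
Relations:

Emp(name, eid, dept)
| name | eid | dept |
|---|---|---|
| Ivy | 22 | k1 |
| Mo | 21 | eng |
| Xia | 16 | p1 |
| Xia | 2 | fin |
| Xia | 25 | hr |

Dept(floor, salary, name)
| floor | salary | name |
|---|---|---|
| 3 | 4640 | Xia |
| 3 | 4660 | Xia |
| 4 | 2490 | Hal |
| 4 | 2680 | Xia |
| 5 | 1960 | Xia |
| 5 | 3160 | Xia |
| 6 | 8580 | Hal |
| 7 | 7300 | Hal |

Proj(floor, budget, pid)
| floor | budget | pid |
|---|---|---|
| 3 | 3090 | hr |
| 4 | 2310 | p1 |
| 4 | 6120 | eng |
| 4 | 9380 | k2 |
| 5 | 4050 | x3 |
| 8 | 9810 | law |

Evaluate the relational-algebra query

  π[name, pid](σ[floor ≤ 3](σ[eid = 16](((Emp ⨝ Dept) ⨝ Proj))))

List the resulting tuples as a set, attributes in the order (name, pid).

Joining Emp and Dept on name yields {(Xia, 16, p1, 3, 4640), (Xia, 16, p1, 3, 4660), (Xia, 16, p1, 4, 2680), (Xia, 16, p1, 5, 1960), (Xia, 16, p1, 5, 3160), (Xia, 2, fin, 3, 4640), (Xia, 2, fin, 3, 4660), (Xia, 2, fin, 4, 2680), (Xia, 2, fin, 5, 1960), (Xia, 2, fin, 5, 3160), (Xia, 25, hr, 3, 4640), (Xia, 25, hr, 3, 4660), (Xia, 25, hr, 4, 2680), (Xia, 25, hr, 5, 1960), (Xia, 25, hr, 5, 3160)}.
Joining (Emp ⨝ Dept) and Proj on floor yields {(Xia, 16, p1, 3, 4640, 3090, hr), (Xia, 16, p1, 3, 4660, 3090, hr), (Xia, 16, p1, 4, 2680, 2310, p1), (Xia, 16, p1, 4, 2680, 6120, eng), (Xia, 16, p1, 4, 2680, 9380, k2), (Xia, 16, p1, 5, 1960, 4050, x3), (Xia, 16, p1, 5, 3160, 4050, x3), (Xia, 2, fin, 3, 4640, 3090, hr), (Xia, 2, fin, 3, 4660, 3090, hr), (Xia, 2, fin, 4, 2680, 2310, p1), (Xia, 2, fin, 4, 2680, 6120, eng), (Xia, 2, fin, 4, 2680, 9380, k2), (Xia, 2, fin, 5, 1960, 4050, x3), (Xia, 2, fin, 5, 3160, 4050, x3), (Xia, 25, hr, 3, 4640, 3090, hr), (Xia, 25, hr, 3, 4660, 3090, hr), (Xia, 25, hr, 4, 2680, 2310, p1), (Xia, 25, hr, 4, 2680, 6120, eng), (Xia, 25, hr, 4, 2680, 9380, k2), (Xia, 25, hr, 5, 1960, 4050, x3), (Xia, 25, hr, 5, 3160, 4050, x3)}.
Selection eid = 16: {(Xia, 16, p1, 3, 4640, 3090, hr), (Xia, 16, p1, 3, 4660, 3090, hr), (Xia, 16, p1, 4, 2680, 2310, p1), (Xia, 16, p1, 4, 2680, 6120, eng), (Xia, 16, p1, 4, 2680, 9380, k2), (Xia, 16, p1, 5, 1960, 4050, x3), (Xia, 16, p1, 5, 3160, 4050, x3)}
Selection floor ≤ 3: {(Xia, 16, p1, 3, 4640, 3090, hr), (Xia, 16, p1, 3, 4660, 3090, hr)}
Keep only column(s) name, pid (1 duplicate(s) eliminated): {(Xia, hr)}

{(Xia, hr)}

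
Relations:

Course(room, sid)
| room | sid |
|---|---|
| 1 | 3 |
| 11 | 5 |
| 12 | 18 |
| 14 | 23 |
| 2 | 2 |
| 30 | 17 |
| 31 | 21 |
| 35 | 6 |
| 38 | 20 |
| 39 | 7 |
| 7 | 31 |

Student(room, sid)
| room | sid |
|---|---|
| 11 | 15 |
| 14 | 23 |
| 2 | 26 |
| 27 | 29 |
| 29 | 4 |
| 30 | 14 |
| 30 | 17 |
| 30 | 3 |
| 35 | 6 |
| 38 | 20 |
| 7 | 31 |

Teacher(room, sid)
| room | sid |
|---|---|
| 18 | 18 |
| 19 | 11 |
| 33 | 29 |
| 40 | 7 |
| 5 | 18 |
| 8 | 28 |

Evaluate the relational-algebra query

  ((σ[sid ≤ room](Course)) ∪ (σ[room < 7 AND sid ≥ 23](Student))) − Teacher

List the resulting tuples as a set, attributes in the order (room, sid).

{(11, 5), (2, 2), (2, 26), (30, 17), (31, 21), (35, 6), (38, 20), (39, 7)}

Selection sid ≤ room: {(11, 5), (2, 2), (30, 17), (31, 21), (35, 6), (38, 20), (39, 7)}
Selection room < 7 AND sid ≥ 23: {(2, 26)}
Union: {(11, 5), (2, 2), (30, 17), (31, 21), (35, 6), (38, 20), (39, 7)} with {(2, 26)} → {(11, 5), (2, 2), (2, 26), (30, 17), (31, 21), (35, 6), (38, 20), (39, 7)}
Difference: {(11, 5), (2, 2), (2, 26), (30, 17), (31, 21), (35, 6), (38, 20), (39, 7)} with {(18, 18), (19, 11), (33, 29), (40, 7), (5, 18), (8, 28)} → {(11, 5), (2, 2), (2, 26), (30, 17), (31, 21), (35, 6), (38, 20), (39, 7)}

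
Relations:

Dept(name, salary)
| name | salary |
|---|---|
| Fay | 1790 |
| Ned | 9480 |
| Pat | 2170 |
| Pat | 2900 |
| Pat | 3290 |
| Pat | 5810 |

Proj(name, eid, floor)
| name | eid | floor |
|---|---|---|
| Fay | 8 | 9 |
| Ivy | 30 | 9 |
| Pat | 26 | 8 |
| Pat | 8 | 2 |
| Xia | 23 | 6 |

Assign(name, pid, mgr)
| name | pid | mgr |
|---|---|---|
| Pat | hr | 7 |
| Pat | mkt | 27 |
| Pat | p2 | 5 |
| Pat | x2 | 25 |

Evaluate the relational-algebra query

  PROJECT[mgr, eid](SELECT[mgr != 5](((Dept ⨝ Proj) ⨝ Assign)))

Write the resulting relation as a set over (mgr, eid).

{(25, 26), (25, 8), (27, 26), (27, 8), (7, 26), (7, 8)}

Joining Dept and Proj on name yields {(Fay, 1790, 8, 9), (Pat, 2170, 26, 8), (Pat, 2170, 8, 2), (Pat, 2900, 26, 8), (Pat, 2900, 8, 2), (Pat, 3290, 26, 8), (Pat, 3290, 8, 2), (Pat, 5810, 26, 8), (Pat, 5810, 8, 2)}.
Joining (Dept ⨝ Proj) and Assign on name yields {(Pat, 2170, 26, 8, hr, 7), (Pat, 2170, 26, 8, mkt, 27), (Pat, 2170, 26, 8, p2, 5), (Pat, 2170, 26, 8, x2, 25), (Pat, 2170, 8, 2, hr, 7), (Pat, 2170, 8, 2, mkt, 27), (Pat, 2170, 8, 2, p2, 5), (Pat, 2170, 8, 2, x2, 25), (Pat, 2900, 26, 8, hr, 7), (Pat, 2900, 26, 8, mkt, 27), (Pat, 2900, 26, 8, p2, 5), (Pat, 2900, 26, 8, x2, 25), (Pat, 2900, 8, 2, hr, 7), (Pat, 2900, 8, 2, mkt, 27), (Pat, 2900, 8, 2, p2, 5), (Pat, 2900, 8, 2, x2, 25), (Pat, 3290, 26, 8, hr, 7), (Pat, 3290, 26, 8, mkt, 27), (Pat, 3290, 26, 8, p2, 5), (Pat, 3290, 26, 8, x2, 25), (Pat, 3290, 8, 2, hr, 7), (Pat, 3290, 8, 2, mkt, 27), (Pat, 3290, 8, 2, p2, 5), (Pat, 3290, 8, 2, x2, 25), (Pat, 5810, 26, 8, hr, 7), (Pat, 5810, 26, 8, mkt, 27), (Pat, 5810, 26, 8, p2, 5), (Pat, 5810, 26, 8, x2, 25), (Pat, 5810, 8, 2, hr, 7), (Pat, 5810, 8, 2, mkt, 27), (Pat, 5810, 8, 2, p2, 5), (Pat, 5810, 8, 2, x2, 25)}.
Filtering on mgr != 5 leaves {(Pat, 2170, 26, 8, hr, 7), (Pat, 2170, 26, 8, mkt, 27), (Pat, 2170, 26, 8, x2, 25), (Pat, 2170, 8, 2, hr, 7), (Pat, 2170, 8, 2, mkt, 27), (Pat, 2170, 8, 2, x2, 25), (Pat, 2900, 26, 8, hr, 7), (Pat, 2900, 26, 8, mkt, 27), (Pat, 2900, 26, 8, x2, 25), (Pat, 2900, 8, 2, hr, 7), (Pat, 2900, 8, 2, mkt, 27), (Pat, 2900, 8, 2, x2, 25), (Pat, 3290, 26, 8, hr, 7), (Pat, 3290, 26, 8, mkt, 27), (Pat, 3290, 26, 8, x2, 25), (Pat, 3290, 8, 2, hr, 7), (Pat, 3290, 8, 2, mkt, 27), (Pat, 3290, 8, 2, x2, 25), (Pat, 5810, 26, 8, hr, 7), (Pat, 5810, 26, 8, mkt, 27), (Pat, 5810, 26, 8, x2, 25), (Pat, 5810, 8, 2, hr, 7), (Pat, 5810, 8, 2, mkt, 27), (Pat, 5810, 8, 2, x2, 25)}.
π[mgr, eid]: project onto (mgr, eid) (18 duplicate(s) eliminated) → {(25, 26), (25, 8), (27, 26), (27, 8), (7, 26), (7, 8)}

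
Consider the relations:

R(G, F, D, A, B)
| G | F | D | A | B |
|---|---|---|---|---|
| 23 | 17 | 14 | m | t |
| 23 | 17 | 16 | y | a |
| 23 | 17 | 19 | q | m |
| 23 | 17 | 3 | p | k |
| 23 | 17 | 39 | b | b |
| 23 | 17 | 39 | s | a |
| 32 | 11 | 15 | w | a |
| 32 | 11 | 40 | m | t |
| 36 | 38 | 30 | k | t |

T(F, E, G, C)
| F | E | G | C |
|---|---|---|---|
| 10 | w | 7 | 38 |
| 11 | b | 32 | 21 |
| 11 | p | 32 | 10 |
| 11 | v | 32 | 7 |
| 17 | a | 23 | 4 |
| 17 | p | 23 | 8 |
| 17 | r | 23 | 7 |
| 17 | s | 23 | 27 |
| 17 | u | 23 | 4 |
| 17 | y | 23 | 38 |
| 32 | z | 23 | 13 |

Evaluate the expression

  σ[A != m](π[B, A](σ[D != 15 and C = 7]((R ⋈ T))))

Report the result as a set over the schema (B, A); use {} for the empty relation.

{(a, s), (a, y), (b, b), (k, p), (m, q)}

Natural join on G, F: {(23, 17, 14, m, t, a, 4), (23, 17, 14, m, t, p, 8), (23, 17, 14, m, t, r, 7), (23, 17, 14, m, t, s, 27), (23, 17, 14, m, t, u, 4), (23, 17, 14, m, t, y, 38), (23, 17, 16, y, a, a, 4), (23, 17, 16, y, a, p, 8), (23, 17, 16, y, a, r, 7), (23, 17, 16, y, a, s, 27), (23, 17, 16, y, a, u, 4), (23, 17, 16, y, a, y, 38), (23, 17, 19, q, m, a, 4), (23, 17, 19, q, m, p, 8), (23, 17, 19, q, m, r, 7), (23, 17, 19, q, m, s, 27), (23, 17, 19, q, m, u, 4), (23, 17, 19, q, m, y, 38), (23, 17, 3, p, k, a, 4), (23, 17, 3, p, k, p, 8), (23, 17, 3, p, k, r, 7), (23, 17, 3, p, k, s, 27), (23, 17, 3, p, k, u, 4), (23, 17, 3, p, k, y, 38), (23, 17, 39, b, b, a, 4), (23, 17, 39, b, b, p, 8), (23, 17, 39, b, b, r, 7), (23, 17, 39, b, b, s, 27), (23, 17, 39, b, b, u, 4), (23, 17, 39, b, b, y, 38), (23, 17, 39, s, a, a, 4), (23, 17, 39, s, a, p, 8), (23, 17, 39, s, a, r, 7), (23, 17, 39, s, a, s, 27), (23, 17, 39, s, a, u, 4), (23, 17, 39, s, a, y, 38), (32, 11, 15, w, a, b, 21), (32, 11, 15, w, a, p, 10), (32, 11, 15, w, a, v, 7), (32, 11, 40, m, t, b, 21), (32, 11, 40, m, t, p, 10), (32, 11, 40, m, t, v, 7)}
Selection D != 15 and C = 7: {(23, 17, 14, m, t, r, 7), (23, 17, 16, y, a, r, 7), (23, 17, 19, q, m, r, 7), (23, 17, 3, p, k, r, 7), (23, 17, 39, b, b, r, 7), (23, 17, 39, s, a, r, 7), (32, 11, 40, m, t, v, 7)}
π[B, A]: project onto (B, A) (1 duplicate(s) eliminated) → {(a, s), (a, y), (b, b), (k, p), (m, q), (t, m)}
Selection A != m: {(a, s), (a, y), (b, b), (k, p), (m, q)}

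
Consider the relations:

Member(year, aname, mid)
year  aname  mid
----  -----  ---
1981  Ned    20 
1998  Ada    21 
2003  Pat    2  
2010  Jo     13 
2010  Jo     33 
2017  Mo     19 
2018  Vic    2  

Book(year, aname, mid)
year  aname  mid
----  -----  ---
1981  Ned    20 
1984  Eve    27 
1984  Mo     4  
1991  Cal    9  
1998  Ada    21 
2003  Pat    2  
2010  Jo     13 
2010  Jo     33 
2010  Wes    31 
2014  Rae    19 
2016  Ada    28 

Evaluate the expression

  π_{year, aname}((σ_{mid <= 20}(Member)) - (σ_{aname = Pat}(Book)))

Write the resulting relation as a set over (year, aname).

{(1981, Ned), (2010, Jo), (2017, Mo), (2018, Vic)}

σ[mid <= 20]: keep tuples satisfying mid <= 20 → {(1981, Ned, 20), (2003, Pat, 2), (2010, Jo, 13), (2017, Mo, 19), (2018, Vic, 2)}
σ[aname = Pat]: keep tuples satisfying aname = Pat → {(2003, Pat, 2)}
Taking the difference: {(1981, Ned, 20), (2010, Jo, 13), (2017, Mo, 19), (2018, Vic, 2)}
π[year, aname]: project onto (year, aname) → {(1981, Ned), (2010, Jo), (2017, Mo), (2018, Vic)}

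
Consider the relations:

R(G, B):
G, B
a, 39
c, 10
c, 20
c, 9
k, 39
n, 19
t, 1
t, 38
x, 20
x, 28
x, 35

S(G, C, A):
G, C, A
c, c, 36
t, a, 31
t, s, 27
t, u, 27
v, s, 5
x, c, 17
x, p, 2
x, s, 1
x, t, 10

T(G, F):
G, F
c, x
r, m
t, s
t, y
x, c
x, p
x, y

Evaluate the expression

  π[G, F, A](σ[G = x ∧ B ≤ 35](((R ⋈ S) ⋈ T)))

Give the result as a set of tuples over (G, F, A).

Joining R and S on G yields {(c, 10, c, 36), (c, 20, c, 36), (c, 9, c, 36), (t, 1, a, 31), (t, 1, s, 27), (t, 1, u, 27), (t, 38, a, 31), (t, 38, s, 27), (t, 38, u, 27), (x, 20, c, 17), (x, 20, p, 2), (x, 20, s, 1), (x, 20, t, 10), (x, 28, c, 17), (x, 28, p, 2), (x, 28, s, 1), (x, 28, t, 10), (x, 35, c, 17), (x, 35, p, 2), (x, 35, s, 1), (x, 35, t, 10)}.
Joining (R ⋈ S) and T on G yields {(c, 10, c, 36, x), (c, 20, c, 36, x), (c, 9, c, 36, x), (t, 1, a, 31, s), (t, 1, a, 31, y), (t, 1, s, 27, s), (t, 1, s, 27, y), (t, 1, u, 27, s), (t, 1, u, 27, y), (t, 38, a, 31, s), (t, 38, a, 31, y), (t, 38, s, 27, s), (t, 38, s, 27, y), (t, 38, u, 27, s), (t, 38, u, 27, y), (x, 20, c, 17, c), (x, 20, c, 17, p), (x, 20, c, 17, y), (x, 20, p, 2, c), (x, 20, p, 2, p), (x, 20, p, 2, y), (x, 20, s, 1, c), (x, 20, s, 1, p), (x, 20, s, 1, y), (x, 20, t, 10, c), (x, 20, t, 10, p), (x, 20, t, 10, y), (x, 28, c, 17, c), (x, 28, c, 17, p), (x, 28, c, 17, y), (x, 28, p, 2, c), (x, 28, p, 2, p), (x, 28, p, 2, y), (x, 28, s, 1, c), (x, 28, s, 1, p), (x, 28, s, 1, y), (x, 28, t, 10, c), (x, 28, t, 10, p), (x, 28, t, 10, y), (x, 35, c, 17, c), (x, 35, c, 17, p), (x, 35, c, 17, y), (x, 35, p, 2, c), (x, 35, p, 2, p), (x, 35, p, 2, y), (x, 35, s, 1, c), (x, 35, s, 1, p), (x, 35, s, 1, y), (x, 35, t, 10, c), (x, 35, t, 10, p), (x, 35, t, 10, y)}.
Filtering on G = x ∧ B ≤ 35 leaves {(x, 20, c, 17, c), (x, 20, c, 17, p), (x, 20, c, 17, y), (x, 20, p, 2, c), (x, 20, p, 2, p), (x, 20, p, 2, y), (x, 20, s, 1, c), (x, 20, s, 1, p), (x, 20, s, 1, y), (x, 20, t, 10, c), (x, 20, t, 10, p), (x, 20, t, 10, y), (x, 28, c, 17, c), (x, 28, c, 17, p), (x, 28, c, 17, y), (x, 28, p, 2, c), (x, 28, p, 2, p), (x, 28, p, 2, y), (x, 28, s, 1, c), (x, 28, s, 1, p), (x, 28, s, 1, y), (x, 28, t, 10, c), (x, 28, t, 10, p), (x, 28, t, 10, y), (x, 35, c, 17, c), (x, 35, c, 17, p), (x, 35, c, 17, y), (x, 35, p, 2, c), (x, 35, p, 2, p), (x, 35, p, 2, y), (x, 35, s, 1, c), (x, 35, s, 1, p), (x, 35, s, 1, y), (x, 35, t, 10, c), (x, 35, t, 10, p), (x, 35, t, 10, y)}.
π[G, F, A]: project onto (G, F, A) (24 duplicate(s) eliminated) → {(x, c, 1), (x, c, 10), (x, c, 17), (x, c, 2), (x, p, 1), (x, p, 10), (x, p, 17), (x, p, 2), (x, y, 1), (x, y, 10), (x, y, 17), (x, y, 2)}

{(x, c, 1), (x, c, 10), (x, c, 17), (x, c, 2), (x, p, 1), (x, p, 10), (x, p, 17), (x, p, 2), (x, y, 1), (x, y, 10), (x, y, 17), (x, y, 2)}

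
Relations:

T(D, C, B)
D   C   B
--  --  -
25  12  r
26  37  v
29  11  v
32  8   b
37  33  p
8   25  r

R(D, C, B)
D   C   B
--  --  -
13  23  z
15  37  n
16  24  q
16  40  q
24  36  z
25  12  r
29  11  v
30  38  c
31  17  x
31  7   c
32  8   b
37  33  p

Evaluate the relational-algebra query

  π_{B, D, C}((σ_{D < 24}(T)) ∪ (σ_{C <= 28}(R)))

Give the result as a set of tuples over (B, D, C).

{(b, 32, 8), (c, 31, 7), (q, 16, 24), (r, 25, 12), (r, 8, 25), (v, 29, 11), (x, 31, 17), (z, 13, 23)}

Filtering on D < 24 leaves {(8, 25, r)}.
Filtering on C <= 28 leaves {(13, 23, z), (16, 24, q), (25, 12, r), (29, 11, v), (31, 17, x), (31, 7, c), (32, 8, b)}.
Set union of the two operands is {(13, 23, z), (16, 24, q), (25, 12, r), (29, 11, v), (31, 17, x), (31, 7, c), (32, 8, b), (8, 25, r)}.
Projecting to B, D, C: {(b, 32, 8), (c, 31, 7), (q, 16, 24), (r, 25, 12), (r, 8, 25), (v, 29, 11), (x, 31, 17), (z, 13, 23)}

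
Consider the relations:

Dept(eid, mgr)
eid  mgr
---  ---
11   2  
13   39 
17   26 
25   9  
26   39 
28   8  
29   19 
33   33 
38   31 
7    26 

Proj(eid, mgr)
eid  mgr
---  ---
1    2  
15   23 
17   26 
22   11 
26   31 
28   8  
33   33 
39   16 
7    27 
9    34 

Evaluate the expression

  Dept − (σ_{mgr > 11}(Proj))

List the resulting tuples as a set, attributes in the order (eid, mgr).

Selection mgr > 11: {(15, 23), (17, 26), (26, 31), (33, 33), (39, 16), (7, 27), (9, 34)}
Taking the difference: {(11, 2), (13, 39), (25, 9), (26, 39), (28, 8), (29, 19), (38, 31), (7, 26)}

{(11, 2), (13, 39), (25, 9), (26, 39), (28, 8), (29, 19), (38, 31), (7, 26)}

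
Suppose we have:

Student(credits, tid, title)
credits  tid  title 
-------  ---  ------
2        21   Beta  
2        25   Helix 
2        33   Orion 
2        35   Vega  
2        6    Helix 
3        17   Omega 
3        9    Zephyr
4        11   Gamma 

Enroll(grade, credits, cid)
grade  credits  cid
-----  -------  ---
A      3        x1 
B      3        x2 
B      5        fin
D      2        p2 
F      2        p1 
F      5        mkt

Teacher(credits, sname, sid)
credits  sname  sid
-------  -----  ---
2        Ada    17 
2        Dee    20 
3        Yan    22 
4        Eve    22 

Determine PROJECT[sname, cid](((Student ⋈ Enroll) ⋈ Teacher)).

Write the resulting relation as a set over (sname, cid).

Joining Student and Enroll on credits yields {(2, 21, Beta, D, p2), (2, 21, Beta, F, p1), (2, 25, Helix, D, p2), (2, 25, Helix, F, p1), (2, 33, Orion, D, p2), (2, 33, Orion, F, p1), (2, 35, Vega, D, p2), (2, 35, Vega, F, p1), (2, 6, Helix, D, p2), (2, 6, Helix, F, p1), (3, 17, Omega, A, x1), (3, 17, Omega, B, x2), (3, 9, Zephyr, A, x1), (3, 9, Zephyr, B, x2)}.
Joining (Student ⋈ Enroll) and Teacher on credits yields {(2, 21, Beta, D, p2, Ada, 17), (2, 21, Beta, D, p2, Dee, 20), (2, 21, Beta, F, p1, Ada, 17), (2, 21, Beta, F, p1, Dee, 20), (2, 25, Helix, D, p2, Ada, 17), (2, 25, Helix, D, p2, Dee, 20), (2, 25, Helix, F, p1, Ada, 17), (2, 25, Helix, F, p1, Dee, 20), (2, 33, Orion, D, p2, Ada, 17), (2, 33, Orion, D, p2, Dee, 20), (2, 33, Orion, F, p1, Ada, 17), (2, 33, Orion, F, p1, Dee, 20), (2, 35, Vega, D, p2, Ada, 17), (2, 35, Vega, D, p2, Dee, 20), (2, 35, Vega, F, p1, Ada, 17), (2, 35, Vega, F, p1, Dee, 20), (2, 6, Helix, D, p2, Ada, 17), (2, 6, Helix, D, p2, Dee, 20), (2, 6, Helix, F, p1, Ada, 17), (2, 6, Helix, F, p1, Dee, 20), (3, 17, Omega, A, x1, Yan, 22), (3, 17, Omega, B, x2, Yan, 22), (3, 9, Zephyr, A, x1, Yan, 22), (3, 9, Zephyr, B, x2, Yan, 22)}.
π_{sname, cid} gives {(Ada, p1), (Ada, p2), (Dee, p1), (Dee, p2), (Yan, x1), (Yan, x2)} (18 duplicate(s) eliminated).

{(Ada, p1), (Ada, p2), (Dee, p1), (Dee, p2), (Yan, x1), (Yan, x2)}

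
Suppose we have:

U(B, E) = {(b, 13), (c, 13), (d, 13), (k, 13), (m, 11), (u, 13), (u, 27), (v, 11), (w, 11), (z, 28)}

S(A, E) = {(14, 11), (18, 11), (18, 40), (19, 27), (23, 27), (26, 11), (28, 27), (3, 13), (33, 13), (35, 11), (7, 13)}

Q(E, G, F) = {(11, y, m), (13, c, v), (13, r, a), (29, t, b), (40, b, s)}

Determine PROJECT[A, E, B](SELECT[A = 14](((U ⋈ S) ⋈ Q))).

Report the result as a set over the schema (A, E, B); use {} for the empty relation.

Joining U and S on E yields {(b, 13, 3), (b, 13, 33), (b, 13, 7), (c, 13, 3), (c, 13, 33), (c, 13, 7), (d, 13, 3), (d, 13, 33), (d, 13, 7), (k, 13, 3), (k, 13, 33), (k, 13, 7), (m, 11, 14), (m, 11, 18), (m, 11, 26), (m, 11, 35), (u, 13, 3), (u, 13, 33), (u, 13, 7), (u, 27, 19), (u, 27, 23), (u, 27, 28), (v, 11, 14), (v, 11, 18), (v, 11, 26), (v, 11, 35), (w, 11, 14), (w, 11, 18), (w, 11, 26), (w, 11, 35)}.
Joining (U ⋈ S) and Q on E yields {(b, 13, 3, c, v), (b, 13, 3, r, a), (b, 13, 33, c, v), (b, 13, 33, r, a), (b, 13, 7, c, v), (b, 13, 7, r, a), (c, 13, 3, c, v), (c, 13, 3, r, a), (c, 13, 33, c, v), (c, 13, 33, r, a), (c, 13, 7, c, v), (c, 13, 7, r, a), (d, 13, 3, c, v), (d, 13, 3, r, a), (d, 13, 33, c, v), (d, 13, 33, r, a), (d, 13, 7, c, v), (d, 13, 7, r, a), (k, 13, 3, c, v), (k, 13, 3, r, a), (k, 13, 33, c, v), (k, 13, 33, r, a), (k, 13, 7, c, v), (k, 13, 7, r, a), (m, 11, 14, y, m), (m, 11, 18, y, m), (m, 11, 26, y, m), (m, 11, 35, y, m), (u, 13, 3, c, v), (u, 13, 3, r, a), (u, 13, 33, c, v), (u, 13, 33, r, a), (u, 13, 7, c, v), (u, 13, 7, r, a), (v, 11, 14, y, m), (v, 11, 18, y, m), (v, 11, 26, y, m), (v, 11, 35, y, m), (w, 11, 14, y, m), (w, 11, 18, y, m), (w, 11, 26, y, m), (w, 11, 35, y, m)}.
Apply σ_{A = 14}; surviving tuples: {(m, 11, 14, y, m), (v, 11, 14, y, m), (w, 11, 14, y, m)}
Projecting to A, E, B: {(14, 11, m), (14, 11, v), (14, 11, w)}

{(14, 11, m), (14, 11, v), (14, 11, w)}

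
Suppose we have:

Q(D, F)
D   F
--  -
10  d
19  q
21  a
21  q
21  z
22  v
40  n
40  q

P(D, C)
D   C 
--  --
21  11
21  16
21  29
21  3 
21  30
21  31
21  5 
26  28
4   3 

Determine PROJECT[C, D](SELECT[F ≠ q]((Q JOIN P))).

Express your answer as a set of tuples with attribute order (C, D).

Q ⋈ P (natural join on D): {(21, a, 11), (21, a, 16), (21, a, 29), (21, a, 3), (21, a, 30), (21, a, 31), (21, a, 5), (21, q, 11), (21, q, 16), (21, q, 29), (21, q, 3), (21, q, 30), (21, q, 31), (21, q, 5), (21, z, 11), (21, z, 16), (21, z, 29), (21, z, 3), (21, z, 30), (21, z, 31), (21, z, 5)}
Filtering on F ≠ q leaves {(21, a, 11), (21, a, 16), (21, a, 29), (21, a, 3), (21, a, 30), (21, a, 31), (21, a, 5), (21, z, 11), (21, z, 16), (21, z, 29), (21, z, 3), (21, z, 30), (21, z, 31), (21, z, 5)}.
π_{C, D} gives {(11, 21), (16, 21), (29, 21), (3, 21), (30, 21), (31, 21), (5, 21)} (7 duplicate(s) eliminated).

{(11, 21), (16, 21), (29, 21), (3, 21), (30, 21), (31, 21), (5, 21)}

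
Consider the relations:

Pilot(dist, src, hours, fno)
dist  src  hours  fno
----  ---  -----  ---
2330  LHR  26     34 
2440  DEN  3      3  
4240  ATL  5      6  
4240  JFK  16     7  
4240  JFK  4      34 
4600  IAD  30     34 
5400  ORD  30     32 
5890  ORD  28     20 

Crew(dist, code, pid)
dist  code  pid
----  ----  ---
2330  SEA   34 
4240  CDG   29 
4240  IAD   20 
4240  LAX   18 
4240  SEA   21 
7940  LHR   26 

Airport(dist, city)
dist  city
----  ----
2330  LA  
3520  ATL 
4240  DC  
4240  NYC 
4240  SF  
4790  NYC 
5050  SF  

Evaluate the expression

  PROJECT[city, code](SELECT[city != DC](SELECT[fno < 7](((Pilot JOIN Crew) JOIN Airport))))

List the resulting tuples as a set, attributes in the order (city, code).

{(NYC, CDG), (NYC, IAD), (NYC, LAX), (NYC, SEA), (SF, CDG), (SF, IAD), (SF, LAX), (SF, SEA)}

Pilot ⋈ Crew (natural join on dist): {(2330, LHR, 26, 34, SEA, 34), (4240, ATL, 5, 6, CDG, 29), (4240, ATL, 5, 6, IAD, 20), (4240, ATL, 5, 6, LAX, 18), (4240, ATL, 5, 6, SEA, 21), (4240, JFK, 16, 7, CDG, 29), (4240, JFK, 16, 7, IAD, 20), (4240, JFK, 16, 7, LAX, 18), (4240, JFK, 16, 7, SEA, 21), (4240, JFK, 4, 34, CDG, 29), (4240, JFK, 4, 34, IAD, 20), (4240, JFK, 4, 34, LAX, 18), (4240, JFK, 4, 34, SEA, 21)}
(Pilot JOIN Crew) ⋈ Airport (natural join on dist): {(2330, LHR, 26, 34, SEA, 34, LA), (4240, ATL, 5, 6, CDG, 29, DC), (4240, ATL, 5, 6, CDG, 29, NYC), (4240, ATL, 5, 6, CDG, 29, SF), (4240, ATL, 5, 6, IAD, 20, DC), (4240, ATL, 5, 6, IAD, 20, NYC), (4240, ATL, 5, 6, IAD, 20, SF), (4240, ATL, 5, 6, LAX, 18, DC), (4240, ATL, 5, 6, LAX, 18, NYC), (4240, ATL, 5, 6, LAX, 18, SF), (4240, ATL, 5, 6, SEA, 21, DC), (4240, ATL, 5, 6, SEA, 21, NYC), (4240, ATL, 5, 6, SEA, 21, SF), (4240, JFK, 16, 7, CDG, 29, DC), (4240, JFK, 16, 7, CDG, 29, NYC), (4240, JFK, 16, 7, CDG, 29, SF), (4240, JFK, 16, 7, IAD, 20, DC), (4240, JFK, 16, 7, IAD, 20, NYC), (4240, JFK, 16, 7, IAD, 20, SF), (4240, JFK, 16, 7, LAX, 18, DC), (4240, JFK, 16, 7, LAX, 18, NYC), (4240, JFK, 16, 7, LAX, 18, SF), (4240, JFK, 16, 7, SEA, 21, DC), (4240, JFK, 16, 7, SEA, 21, NYC), (4240, JFK, 16, 7, SEA, 21, SF), (4240, JFK, 4, 34, CDG, 29, DC), (4240, JFK, 4, 34, CDG, 29, NYC), (4240, JFK, 4, 34, CDG, 29, SF), (4240, JFK, 4, 34, IAD, 20, DC), (4240, JFK, 4, 34, IAD, 20, NYC), (4240, JFK, 4, 34, IAD, 20, SF), (4240, JFK, 4, 34, LAX, 18, DC), (4240, JFK, 4, 34, LAX, 18, NYC), (4240, JFK, 4, 34, LAX, 18, SF), (4240, JFK, 4, 34, SEA, 21, DC), (4240, JFK, 4, 34, SEA, 21, NYC), (4240, JFK, 4, 34, SEA, 21, SF)}
Filtering on fno < 7 leaves {(4240, ATL, 5, 6, CDG, 29, DC), (4240, ATL, 5, 6, CDG, 29, NYC), (4240, ATL, 5, 6, CDG, 29, SF), (4240, ATL, 5, 6, IAD, 20, DC), (4240, ATL, 5, 6, IAD, 20, NYC), (4240, ATL, 5, 6, IAD, 20, SF), (4240, ATL, 5, 6, LAX, 18, DC), (4240, ATL, 5, 6, LAX, 18, NYC), (4240, ATL, 5, 6, LAX, 18, SF), (4240, ATL, 5, 6, SEA, 21, DC), (4240, ATL, 5, 6, SEA, 21, NYC), (4240, ATL, 5, 6, SEA, 21, SF)}.
Filtering on city != DC leaves {(4240, ATL, 5, 6, CDG, 29, NYC), (4240, ATL, 5, 6, CDG, 29, SF), (4240, ATL, 5, 6, IAD, 20, NYC), (4240, ATL, 5, 6, IAD, 20, SF), (4240, ATL, 5, 6, LAX, 18, NYC), (4240, ATL, 5, 6, LAX, 18, SF), (4240, ATL, 5, 6, SEA, 21, NYC), (4240, ATL, 5, 6, SEA, 21, SF)}.
π[city, code]: project onto (city, code) → {(NYC, CDG), (NYC, IAD), (NYC, LAX), (NYC, SEA), (SF, CDG), (SF, IAD), (SF, LAX), (SF, SEA)}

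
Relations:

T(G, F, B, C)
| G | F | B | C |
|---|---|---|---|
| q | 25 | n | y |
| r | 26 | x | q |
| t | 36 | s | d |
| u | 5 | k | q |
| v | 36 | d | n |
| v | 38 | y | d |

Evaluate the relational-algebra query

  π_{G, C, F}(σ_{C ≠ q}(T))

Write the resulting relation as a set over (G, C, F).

σ[C ≠ q]: keep tuples satisfying C ≠ q → {(q, 25, n, y), (t, 36, s, d), (v, 36, d, n), (v, 38, y, d)}
π_{G, C, F} gives {(q, y, 25), (t, d, 36), (v, d, 38), (v, n, 36)}.

{(q, y, 25), (t, d, 36), (v, d, 38), (v, n, 36)}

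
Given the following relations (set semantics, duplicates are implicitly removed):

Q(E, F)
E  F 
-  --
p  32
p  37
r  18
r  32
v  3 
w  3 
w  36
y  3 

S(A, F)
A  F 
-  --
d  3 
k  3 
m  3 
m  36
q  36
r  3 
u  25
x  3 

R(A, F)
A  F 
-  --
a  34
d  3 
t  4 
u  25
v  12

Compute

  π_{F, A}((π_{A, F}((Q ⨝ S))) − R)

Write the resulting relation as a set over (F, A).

{(3, k), (3, m), (3, r), (3, x), (36, m), (36, q)}

Q ⋈ S (natural join on F): {(v, 3, d), (v, 3, k), (v, 3, m), (v, 3, r), (v, 3, x), (w, 3, d), (w, 3, k), (w, 3, m), (w, 3, r), (w, 3, x), (w, 36, m), (w, 36, q), (y, 3, d), (y, 3, k), (y, 3, m), (y, 3, r), (y, 3, x)}
π_{A, F} gives {(d, 3), (k, 3), (m, 3), (m, 36), (q, 36), (r, 3), (x, 3)} (10 duplicate(s) eliminated).
Set difference of the two operands is {(k, 3), (m, 3), (m, 36), (q, 36), (r, 3), (x, 3)}.
π_{F, A} gives {(3, k), (3, m), (3, r), (3, x), (36, m), (36, q)}.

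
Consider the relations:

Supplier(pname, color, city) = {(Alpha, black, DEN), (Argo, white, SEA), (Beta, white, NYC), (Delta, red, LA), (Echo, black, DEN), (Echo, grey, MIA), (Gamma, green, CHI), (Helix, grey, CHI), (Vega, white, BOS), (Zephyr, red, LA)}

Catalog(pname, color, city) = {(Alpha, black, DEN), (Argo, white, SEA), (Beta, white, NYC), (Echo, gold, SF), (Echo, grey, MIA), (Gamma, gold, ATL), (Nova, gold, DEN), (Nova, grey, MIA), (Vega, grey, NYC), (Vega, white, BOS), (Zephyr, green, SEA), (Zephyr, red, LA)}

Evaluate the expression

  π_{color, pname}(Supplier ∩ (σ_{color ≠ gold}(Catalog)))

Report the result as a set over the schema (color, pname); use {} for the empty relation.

{(black, Alpha), (grey, Echo), (red, Zephyr), (white, Argo), (white, Beta), (white, Vega)}

Filtering on color ≠ gold leaves {(Alpha, black, DEN), (Argo, white, SEA), (Beta, white, NYC), (Echo, grey, MIA), (Nova, grey, MIA), (Vega, grey, NYC), (Vega, white, BOS), (Zephyr, green, SEA), (Zephyr, red, LA)}.
Set intersection of the two operands is {(Alpha, black, DEN), (Argo, white, SEA), (Beta, white, NYC), (Echo, grey, MIA), (Vega, white, BOS), (Zephyr, red, LA)}.
π[color, pname]: project onto (color, pname) → {(black, Alpha), (grey, Echo), (red, Zephyr), (white, Argo), (white, Beta), (white, Vega)}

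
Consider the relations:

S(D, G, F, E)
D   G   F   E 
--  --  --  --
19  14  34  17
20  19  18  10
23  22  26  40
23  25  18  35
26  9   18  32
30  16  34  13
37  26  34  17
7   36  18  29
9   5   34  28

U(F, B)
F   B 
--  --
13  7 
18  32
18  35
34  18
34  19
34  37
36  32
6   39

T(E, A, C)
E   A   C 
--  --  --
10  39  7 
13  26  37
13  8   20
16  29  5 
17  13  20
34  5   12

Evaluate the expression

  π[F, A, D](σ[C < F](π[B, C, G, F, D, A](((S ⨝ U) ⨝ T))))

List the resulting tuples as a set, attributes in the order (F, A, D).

S ⋈ U (natural join on F): {(19, 14, 34, 17, 18), (19, 14, 34, 17, 19), (19, 14, 34, 17, 37), (20, 19, 18, 10, 32), (20, 19, 18, 10, 35), (23, 25, 18, 35, 32), (23, 25, 18, 35, 35), (26, 9, 18, 32, 32), (26, 9, 18, 32, 35), (30, 16, 34, 13, 18), (30, 16, 34, 13, 19), (30, 16, 34, 13, 37), (37, 26, 34, 17, 18), (37, 26, 34, 17, 19), (37, 26, 34, 17, 37), (7, 36, 18, 29, 32), (7, 36, 18, 29, 35), (9, 5, 34, 28, 18), (9, 5, 34, 28, 19), (9, 5, 34, 28, 37)}
(S ⨝ U) ⋈ T (natural join on E): {(19, 14, 34, 17, 18, 13, 20), (19, 14, 34, 17, 19, 13, 20), (19, 14, 34, 17, 37, 13, 20), (20, 19, 18, 10, 32, 39, 7), (20, 19, 18, 10, 35, 39, 7), (30, 16, 34, 13, 18, 26, 37), (30, 16, 34, 13, 18, 8, 20), (30, 16, 34, 13, 19, 26, 37), (30, 16, 34, 13, 19, 8, 20), (30, 16, 34, 13, 37, 26, 37), (30, 16, 34, 13, 37, 8, 20), (37, 26, 34, 17, 18, 13, 20), (37, 26, 34, 17, 19, 13, 20), (37, 26, 34, 17, 37, 13, 20)}
Keep only column(s) B, C, G, F, D, A: {(18, 20, 14, 34, 19, 13), (18, 20, 16, 34, 30, 8), (18, 20, 26, 34, 37, 13), (18, 37, 16, 34, 30, 26), (19, 20, 14, 34, 19, 13), (19, 20, 16, 34, 30, 8), (19, 20, 26, 34, 37, 13), (19, 37, 16, 34, 30, 26), (32, 7, 19, 18, 20, 39), (35, 7, 19, 18, 20, 39), (37, 20, 14, 34, 19, 13), (37, 20, 16, 34, 30, 8), (37, 20, 26, 34, 37, 13), (37, 37, 16, 34, 30, 26)}
Apply σ_{C < F}; surviving tuples: {(18, 20, 14, 34, 19, 13), (18, 20, 16, 34, 30, 8), (18, 20, 26, 34, 37, 13), (19, 20, 14, 34, 19, 13), (19, 20, 16, 34, 30, 8), (19, 20, 26, 34, 37, 13), (32, 7, 19, 18, 20, 39), (35, 7, 19, 18, 20, 39), (37, 20, 14, 34, 19, 13), (37, 20, 16, 34, 30, 8), (37, 20, 26, 34, 37, 13)}
Keep only column(s) F, A, D (7 duplicate(s) eliminated): {(18, 39, 20), (34, 13, 19), (34, 13, 37), (34, 8, 30)}

{(18, 39, 20), (34, 13, 19), (34, 13, 37), (34, 8, 30)}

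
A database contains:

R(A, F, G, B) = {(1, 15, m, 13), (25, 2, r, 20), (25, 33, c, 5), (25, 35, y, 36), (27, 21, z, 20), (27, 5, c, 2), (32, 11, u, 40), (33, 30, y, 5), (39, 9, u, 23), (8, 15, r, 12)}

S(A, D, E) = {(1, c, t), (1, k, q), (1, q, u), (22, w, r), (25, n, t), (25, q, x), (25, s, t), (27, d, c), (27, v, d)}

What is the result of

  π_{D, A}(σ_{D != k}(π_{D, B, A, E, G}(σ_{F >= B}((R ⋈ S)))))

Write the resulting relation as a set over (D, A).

{(c, 1), (d, 27), (n, 25), (q, 1), (q, 25), (s, 25), (v, 27)}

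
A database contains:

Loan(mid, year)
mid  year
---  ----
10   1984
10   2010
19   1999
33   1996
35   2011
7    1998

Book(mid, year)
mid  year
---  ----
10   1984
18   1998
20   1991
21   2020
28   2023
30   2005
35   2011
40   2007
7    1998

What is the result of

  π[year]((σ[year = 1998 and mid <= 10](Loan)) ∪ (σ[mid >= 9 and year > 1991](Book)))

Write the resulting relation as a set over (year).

Apply σ_{year = 1998 and mid <= 10}; surviving tuples: {(7, 1998)}
Apply σ_{mid >= 9 and year > 1991}; surviving tuples: {(18, 1998), (21, 2020), (28, 2023), (30, 2005), (35, 2011), (40, 2007)}
Union: {(7, 1998)} with {(18, 1998), (21, 2020), (28, 2023), (30, 2005), (35, 2011), (40, 2007)} → {(18, 1998), (21, 2020), (28, 2023), (30, 2005), (35, 2011), (40, 2007), (7, 1998)}
Projecting to year (1 duplicate(s) eliminated): {1998, 2005, 2007, 2011, 2020, 2023}

{1998, 2005, 2007, 2011, 2020, 2023}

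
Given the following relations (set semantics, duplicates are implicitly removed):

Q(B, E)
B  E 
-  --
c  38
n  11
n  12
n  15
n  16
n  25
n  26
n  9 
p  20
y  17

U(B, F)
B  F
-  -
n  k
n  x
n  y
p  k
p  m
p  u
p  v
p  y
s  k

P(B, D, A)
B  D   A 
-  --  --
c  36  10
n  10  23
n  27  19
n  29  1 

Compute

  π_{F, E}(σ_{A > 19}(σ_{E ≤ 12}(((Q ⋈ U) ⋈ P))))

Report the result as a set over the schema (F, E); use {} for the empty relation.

{(k, 11), (k, 12), (k, 9), (x, 11), (x, 12), (x, 9), (y, 11), (y, 12), (y, 9)}

Natural join on B: {(n, 11, k), (n, 11, x), (n, 11, y), (n, 12, k), (n, 12, x), (n, 12, y), (n, 15, k), (n, 15, x), (n, 15, y), (n, 16, k), (n, 16, x), (n, 16, y), (n, 25, k), (n, 25, x), (n, 25, y), (n, 26, k), (n, 26, x), (n, 26, y), (n, 9, k), (n, 9, x), (n, 9, y), (p, 20, k), (p, 20, m), (p, 20, u), (p, 20, v), (p, 20, y)}
Natural join on B: {(n, 11, k, 10, 23), (n, 11, k, 27, 19), (n, 11, k, 29, 1), (n, 11, x, 10, 23), (n, 11, x, 27, 19), (n, 11, x, 29, 1), (n, 11, y, 10, 23), (n, 11, y, 27, 19), (n, 11, y, 29, 1), (n, 12, k, 10, 23), (n, 12, k, 27, 19), (n, 12, k, 29, 1), (n, 12, x, 10, 23), (n, 12, x, 27, 19), (n, 12, x, 29, 1), (n, 12, y, 10, 23), (n, 12, y, 27, 19), (n, 12, y, 29, 1), (n, 15, k, 10, 23), (n, 15, k, 27, 19), (n, 15, k, 29, 1), (n, 15, x, 10, 23), (n, 15, x, 27, 19), (n, 15, x, 29, 1), (n, 15, y, 10, 23), (n, 15, y, 27, 19), (n, 15, y, 29, 1), (n, 16, k, 10, 23), (n, 16, k, 27, 19), (n, 16, k, 29, 1), (n, 16, x, 10, 23), (n, 16, x, 27, 19), (n, 16, x, 29, 1), (n, 16, y, 10, 23), (n, 16, y, 27, 19), (n, 16, y, 29, 1), (n, 25, k, 10, 23), (n, 25, k, 27, 19), (n, 25, k, 29, 1), (n, 25, x, 10, 23), (n, 25, x, 27, 19), (n, 25, x, 29, 1), (n, 25, y, 10, 23), (n, 25, y, 27, 19), (n, 25, y, 29, 1), (n, 26, k, 10, 23), (n, 26, k, 27, 19), (n, 26, k, 29, 1), (n, 26, x, 10, 23), (n, 26, x, 27, 19), (n, 26, x, 29, 1), (n, 26, y, 10, 23), (n, 26, y, 27, 19), (n, 26, y, 29, 1), (n, 9, k, 10, 23), (n, 9, k, 27, 19), (n, 9, k, 29, 1), (n, 9, x, 10, 23), (n, 9, x, 27, 19), (n, 9, x, 29, 1), (n, 9, y, 10, 23), (n, 9, y, 27, 19), (n, 9, y, 29, 1)}
σ[E ≤ 12]: keep tuples satisfying E ≤ 12 → {(n, 11, k, 10, 23), (n, 11, k, 27, 19), (n, 11, k, 29, 1), (n, 11, x, 10, 23), (n, 11, x, 27, 19), (n, 11, x, 29, 1), (n, 11, y, 10, 23), (n, 11, y, 27, 19), (n, 11, y, 29, 1), (n, 12, k, 10, 23), (n, 12, k, 27, 19), (n, 12, k, 29, 1), (n, 12, x, 10, 23), (n, 12, x, 27, 19), (n, 12, x, 29, 1), (n, 12, y, 10, 23), (n, 12, y, 27, 19), (n, 12, y, 29, 1), (n, 9, k, 10, 23), (n, 9, k, 27, 19), (n, 9, k, 29, 1), (n, 9, x, 10, 23), (n, 9, x, 27, 19), (n, 9, x, 29, 1), (n, 9, y, 10, 23), (n, 9, y, 27, 19), (n, 9, y, 29, 1)}
σ[A > 19]: keep tuples satisfying A > 19 → {(n, 11, k, 10, 23), (n, 11, x, 10, 23), (n, 11, y, 10, 23), (n, 12, k, 10, 23), (n, 12, x, 10, 23), (n, 12, y, 10, 23), (n, 9, k, 10, 23), (n, 9, x, 10, 23), (n, 9, y, 10, 23)}
π[F, E]: project onto (F, E) → {(k, 11), (k, 12), (k, 9), (x, 11), (x, 12), (x, 9), (y, 11), (y, 12), (y, 9)}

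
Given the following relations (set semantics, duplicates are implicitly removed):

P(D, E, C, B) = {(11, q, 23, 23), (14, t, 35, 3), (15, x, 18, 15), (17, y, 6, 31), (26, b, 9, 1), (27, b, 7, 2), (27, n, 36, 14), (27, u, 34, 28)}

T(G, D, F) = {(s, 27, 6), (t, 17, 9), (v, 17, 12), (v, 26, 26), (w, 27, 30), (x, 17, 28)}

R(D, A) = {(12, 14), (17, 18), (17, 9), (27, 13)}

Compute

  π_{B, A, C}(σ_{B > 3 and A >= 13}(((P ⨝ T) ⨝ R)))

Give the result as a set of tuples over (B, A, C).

{(14, 13, 36), (28, 13, 34), (31, 18, 6)}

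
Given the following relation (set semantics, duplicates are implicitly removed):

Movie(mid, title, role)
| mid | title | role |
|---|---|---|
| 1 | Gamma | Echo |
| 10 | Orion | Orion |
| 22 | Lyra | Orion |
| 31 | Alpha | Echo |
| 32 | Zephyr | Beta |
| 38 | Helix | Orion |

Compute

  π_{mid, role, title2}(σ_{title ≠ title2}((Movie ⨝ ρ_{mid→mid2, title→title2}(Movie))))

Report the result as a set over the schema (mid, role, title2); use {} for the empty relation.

ρ[mid→mid2, title→title2]: schema becomes (mid2, title2, role); tuples unchanged.
Natural join on role: {(1, Gamma, Echo, 1, Gamma), (1, Gamma, Echo, 31, Alpha), (10, Orion, Orion, 10, Orion), (10, Orion, Orion, 22, Lyra), (10, Orion, Orion, 38, Helix), (22, Lyra, Orion, 10, Orion), (22, Lyra, Orion, 22, Lyra), (22, Lyra, Orion, 38, Helix), (31, Alpha, Echo, 1, Gamma), (31, Alpha, Echo, 31, Alpha), (32, Zephyr, Beta, 32, Zephyr), (38, Helix, Orion, 10, Orion), (38, Helix, Orion, 22, Lyra), (38, Helix, Orion, 38, Helix)}
Filtering on title ≠ title2 leaves {(1, Gamma, Echo, 31, Alpha), (10, Orion, Orion, 22, Lyra), (10, Orion, Orion, 38, Helix), (22, Lyra, Orion, 10, Orion), (22, Lyra, Orion, 38, Helix), (31, Alpha, Echo, 1, Gamma), (38, Helix, Orion, 10, Orion), (38, Helix, Orion, 22, Lyra)}.
Keep only column(s) mid, role, title2: {(1, Echo, Alpha), (10, Orion, Helix), (10, Orion, Lyra), (22, Orion, Helix), (22, Orion, Orion), (31, Echo, Gamma), (38, Orion, Lyra), (38, Orion, Orion)}

{(1, Echo, Alpha), (10, Orion, Helix), (10, Orion, Lyra), (22, Orion, Helix), (22, Orion, Orion), (31, Echo, Gamma), (38, Orion, Lyra), (38, Orion, Orion)}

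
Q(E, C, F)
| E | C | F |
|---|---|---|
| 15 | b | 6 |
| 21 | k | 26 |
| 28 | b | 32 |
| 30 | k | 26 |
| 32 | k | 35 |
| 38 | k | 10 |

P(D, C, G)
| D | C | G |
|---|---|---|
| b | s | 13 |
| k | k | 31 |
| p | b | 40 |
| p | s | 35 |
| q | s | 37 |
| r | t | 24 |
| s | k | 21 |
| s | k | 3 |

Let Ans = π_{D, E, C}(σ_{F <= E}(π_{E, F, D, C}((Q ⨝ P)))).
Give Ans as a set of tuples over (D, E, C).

{(k, 30, k), (k, 38, k), (p, 15, b), (s, 30, k), (s, 38, k)}

Natural join on C: {(15, b, 6, p, 40), (21, k, 26, k, 31), (21, k, 26, s, 21), (21, k, 26, s, 3), (28, b, 32, p, 40), (30, k, 26, k, 31), (30, k, 26, s, 21), (30, k, 26, s, 3), (32, k, 35, k, 31), (32, k, 35, s, 21), (32, k, 35, s, 3), (38, k, 10, k, 31), (38, k, 10, s, 21), (38, k, 10, s, 3)}
Keep only column(s) E, F, D, C (4 duplicate(s) eliminated): {(15, 6, p, b), (21, 26, k, k), (21, 26, s, k), (28, 32, p, b), (30, 26, k, k), (30, 26, s, k), (32, 35, k, k), (32, 35, s, k), (38, 10, k, k), (38, 10, s, k)}
Apply σ_{F <= E}; surviving tuples: {(15, 6, p, b), (30, 26, k, k), (30, 26, s, k), (38, 10, k, k), (38, 10, s, k)}
Keep only column(s) D, E, C: {(k, 30, k), (k, 38, k), (p, 15, b), (s, 30, k), (s, 38, k)}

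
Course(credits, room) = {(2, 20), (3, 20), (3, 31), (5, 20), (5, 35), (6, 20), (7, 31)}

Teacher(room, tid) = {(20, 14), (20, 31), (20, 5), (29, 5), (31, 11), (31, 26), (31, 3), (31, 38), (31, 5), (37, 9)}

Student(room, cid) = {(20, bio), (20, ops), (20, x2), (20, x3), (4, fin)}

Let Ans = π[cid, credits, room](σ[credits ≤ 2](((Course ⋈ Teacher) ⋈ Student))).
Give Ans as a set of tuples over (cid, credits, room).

{(bio, 2, 20), (ops, 2, 20), (x2, 2, 20), (x3, 2, 20)}

Joining Course and Teacher on room yields {(2, 20, 14), (2, 20, 31), (2, 20, 5), (3, 20, 14), (3, 20, 31), (3, 20, 5), (3, 31, 11), (3, 31, 26), (3, 31, 3), (3, 31, 38), (3, 31, 5), (5, 20, 14), (5, 20, 31), (5, 20, 5), (6, 20, 14), (6, 20, 31), (6, 20, 5), (7, 31, 11), (7, 31, 26), (7, 31, 3), (7, 31, 38), (7, 31, 5)}.
Joining (Course ⋈ Teacher) and Student on room yields {(2, 20, 14, bio), (2, 20, 14, ops), (2, 20, 14, x2), (2, 20, 14, x3), (2, 20, 31, bio), (2, 20, 31, ops), (2, 20, 31, x2), (2, 20, 31, x3), (2, 20, 5, bio), (2, 20, 5, ops), (2, 20, 5, x2), (2, 20, 5, x3), (3, 20, 14, bio), (3, 20, 14, ops), (3, 20, 14, x2), (3, 20, 14, x3), (3, 20, 31, bio), (3, 20, 31, ops), (3, 20, 31, x2), (3, 20, 31, x3), (3, 20, 5, bio), (3, 20, 5, ops), (3, 20, 5, x2), (3, 20, 5, x3), (5, 20, 14, bio), (5, 20, 14, ops), (5, 20, 14, x2), (5, 20, 14, x3), (5, 20, 31, bio), (5, 20, 31, ops), (5, 20, 31, x2), (5, 20, 31, x3), (5, 20, 5, bio), (5, 20, 5, ops), (5, 20, 5, x2), (5, 20, 5, x3), (6, 20, 14, bio), (6, 20, 14, ops), (6, 20, 14, x2), (6, 20, 14, x3), (6, 20, 31, bio), (6, 20, 31, ops), (6, 20, 31, x2), (6, 20, 31, x3), (6, 20, 5, bio), (6, 20, 5, ops), (6, 20, 5, x2), (6, 20, 5, x3)}.
Selection credits ≤ 2: {(2, 20, 14, bio), (2, 20, 14, ops), (2, 20, 14, x2), (2, 20, 14, x3), (2, 20, 31, bio), (2, 20, 31, ops), (2, 20, 31, x2), (2, 20, 31, x3), (2, 20, 5, bio), (2, 20, 5, ops), (2, 20, 5, x2), (2, 20, 5, x3)}
π[cid, credits, room]: project onto (cid, credits, room) (8 duplicate(s) eliminated) → {(bio, 2, 20), (ops, 2, 20), (x2, 2, 20), (x3, 2, 20)}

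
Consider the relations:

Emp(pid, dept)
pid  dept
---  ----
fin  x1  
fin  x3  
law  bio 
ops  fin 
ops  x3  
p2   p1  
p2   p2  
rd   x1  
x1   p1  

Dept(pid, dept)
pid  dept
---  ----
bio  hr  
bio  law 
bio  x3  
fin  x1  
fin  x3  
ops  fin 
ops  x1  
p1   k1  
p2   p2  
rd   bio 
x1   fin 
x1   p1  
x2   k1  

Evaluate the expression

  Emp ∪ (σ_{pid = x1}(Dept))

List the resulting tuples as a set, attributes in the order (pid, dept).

Apply σ_{pid = x1}; surviving tuples: {(x1, fin), (x1, p1)}
Taking the union: {(fin, x1), (fin, x3), (law, bio), (ops, fin), (ops, x3), (p2, p1), (p2, p2), (rd, x1), (x1, fin), (x1, p1)}

{(fin, x1), (fin, x3), (law, bio), (ops, fin), (ops, x3), (p2, p1), (p2, p2), (rd, x1), (x1, fin), (x1, p1)}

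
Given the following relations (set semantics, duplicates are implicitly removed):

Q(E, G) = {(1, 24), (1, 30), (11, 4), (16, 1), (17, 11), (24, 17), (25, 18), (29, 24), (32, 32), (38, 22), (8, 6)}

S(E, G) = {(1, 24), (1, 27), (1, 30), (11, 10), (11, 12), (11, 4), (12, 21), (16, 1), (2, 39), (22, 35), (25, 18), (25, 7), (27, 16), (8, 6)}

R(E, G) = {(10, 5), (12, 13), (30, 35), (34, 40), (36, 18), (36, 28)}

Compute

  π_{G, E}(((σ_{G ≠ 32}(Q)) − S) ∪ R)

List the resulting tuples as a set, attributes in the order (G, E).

Selection G ≠ 32: {(1, 24), (1, 30), (11, 4), (16, 1), (17, 11), (24, 17), (25, 18), (29, 24), (38, 22), (8, 6)}
Taking the difference: {(17, 11), (24, 17), (29, 24), (38, 22)}
Taking the union: {(10, 5), (12, 13), (17, 11), (24, 17), (29, 24), (30, 35), (34, 40), (36, 18), (36, 28), (38, 22)}
Projecting to G, E: {(11, 17), (13, 12), (17, 24), (18, 36), (22, 38), (24, 29), (28, 36), (35, 30), (40, 34), (5, 10)}

{(11, 17), (13, 12), (17, 24), (18, 36), (22, 38), (24, 29), (28, 36), (35, 30), (40, 34), (5, 10)}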